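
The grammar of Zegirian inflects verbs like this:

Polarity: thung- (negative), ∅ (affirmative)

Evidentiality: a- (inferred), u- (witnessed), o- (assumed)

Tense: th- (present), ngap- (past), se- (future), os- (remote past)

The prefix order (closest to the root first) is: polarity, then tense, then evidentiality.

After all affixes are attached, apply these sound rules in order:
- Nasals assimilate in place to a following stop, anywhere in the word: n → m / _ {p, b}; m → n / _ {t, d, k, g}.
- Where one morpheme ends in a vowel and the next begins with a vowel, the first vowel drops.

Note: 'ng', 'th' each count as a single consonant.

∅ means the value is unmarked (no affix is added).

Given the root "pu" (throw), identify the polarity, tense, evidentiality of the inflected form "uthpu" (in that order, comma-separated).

Segment: u-th-pu.
polarity: ∅ → affirmative.
tense: th- → present.
evidentiality: u- → witnessed.

affirmative, present, witnessed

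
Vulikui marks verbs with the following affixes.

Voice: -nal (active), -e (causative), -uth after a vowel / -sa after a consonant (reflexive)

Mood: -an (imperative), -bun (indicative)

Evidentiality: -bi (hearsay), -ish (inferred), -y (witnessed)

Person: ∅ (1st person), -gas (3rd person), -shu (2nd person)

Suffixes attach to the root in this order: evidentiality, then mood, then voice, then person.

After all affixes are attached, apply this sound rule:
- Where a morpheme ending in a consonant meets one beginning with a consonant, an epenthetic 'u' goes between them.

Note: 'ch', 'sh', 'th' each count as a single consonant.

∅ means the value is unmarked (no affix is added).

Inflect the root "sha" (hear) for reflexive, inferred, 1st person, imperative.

Attach evidentiality inferred -ish → shaish.
Attach mood imperative -an → shaishan.
Attach voice reflexive -sa (after consonant 'n') → shaishansa.
person = 1st person: zero marking, form stays shaishansa.
Apply epenthesis: shaishansa → shaishanusa.

shaishanusa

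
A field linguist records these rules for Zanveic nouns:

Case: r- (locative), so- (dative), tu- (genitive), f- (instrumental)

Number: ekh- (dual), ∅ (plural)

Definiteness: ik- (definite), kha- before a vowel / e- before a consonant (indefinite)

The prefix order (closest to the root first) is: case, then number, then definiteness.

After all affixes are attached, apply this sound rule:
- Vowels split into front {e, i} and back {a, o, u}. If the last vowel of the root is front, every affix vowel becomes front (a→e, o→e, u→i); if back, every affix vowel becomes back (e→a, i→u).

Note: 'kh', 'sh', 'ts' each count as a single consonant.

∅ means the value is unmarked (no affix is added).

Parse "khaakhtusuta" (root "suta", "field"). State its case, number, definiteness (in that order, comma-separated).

Segment: kha-ekh-tu-suta.
case: tu- → genitive.
number: ekh- → dual.
definiteness: kha/e- → indefinite.

genitive, dual, indefinite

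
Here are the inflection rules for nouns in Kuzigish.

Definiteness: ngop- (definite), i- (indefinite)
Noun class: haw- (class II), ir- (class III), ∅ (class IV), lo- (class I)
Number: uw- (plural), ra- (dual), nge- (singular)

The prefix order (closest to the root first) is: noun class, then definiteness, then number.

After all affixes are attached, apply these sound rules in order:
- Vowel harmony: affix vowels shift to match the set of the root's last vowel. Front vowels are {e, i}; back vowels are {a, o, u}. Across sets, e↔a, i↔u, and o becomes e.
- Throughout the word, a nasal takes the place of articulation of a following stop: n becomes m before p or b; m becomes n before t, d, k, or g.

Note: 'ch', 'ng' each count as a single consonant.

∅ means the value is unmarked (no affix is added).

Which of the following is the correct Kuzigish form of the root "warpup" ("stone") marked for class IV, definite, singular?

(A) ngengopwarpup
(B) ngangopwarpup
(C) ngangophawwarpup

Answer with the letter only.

B

noun class = class IV: zero marking, form stays warpup.
Attach definiteness definite ngop- → ngopwarpup.
Attach number singular nge- → ngengopwarpup.
Apply vowel harmony: ngengopwarpup → ngangopwarpup.
Nasal assimilation: no change.
So the correct form is ngangopwarpup, option (B).
(A) ngengopwarpup is wrong: it fails to apply the sound rule(s).
(C) ngangophawwarpup is wrong: it uses class II instead of class IV for noun class.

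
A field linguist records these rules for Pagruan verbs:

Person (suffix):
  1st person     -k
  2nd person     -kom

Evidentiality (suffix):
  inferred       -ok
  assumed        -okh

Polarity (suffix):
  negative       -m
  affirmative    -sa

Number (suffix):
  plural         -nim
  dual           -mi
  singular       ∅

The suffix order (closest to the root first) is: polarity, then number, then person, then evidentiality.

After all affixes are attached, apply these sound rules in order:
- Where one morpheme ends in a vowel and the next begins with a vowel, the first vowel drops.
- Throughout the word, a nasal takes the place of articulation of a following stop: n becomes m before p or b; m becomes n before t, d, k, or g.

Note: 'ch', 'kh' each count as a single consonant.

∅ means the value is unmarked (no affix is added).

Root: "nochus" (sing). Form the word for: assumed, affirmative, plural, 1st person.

nochussaninkokh

Attach polarity affirmative -sa → nochussa.
Attach number plural -nim → nochussanim.
Attach person 1st person -k → nochussanimk.
Attach evidentiality assumed -okh → nochussanimkokh.
Vowel deletion: no change.
Apply nasal assimilation: nochussanimkokh → nochussaninkokh.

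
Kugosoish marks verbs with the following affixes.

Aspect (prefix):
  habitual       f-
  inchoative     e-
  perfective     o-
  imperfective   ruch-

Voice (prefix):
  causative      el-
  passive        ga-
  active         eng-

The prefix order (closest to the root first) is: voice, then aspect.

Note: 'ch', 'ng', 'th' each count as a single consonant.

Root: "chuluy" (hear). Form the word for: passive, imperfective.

ruchgachuluy

Attach voice passive ga- → gachuluy.
Attach aspect imperfective ruch- → ruchgachuluy.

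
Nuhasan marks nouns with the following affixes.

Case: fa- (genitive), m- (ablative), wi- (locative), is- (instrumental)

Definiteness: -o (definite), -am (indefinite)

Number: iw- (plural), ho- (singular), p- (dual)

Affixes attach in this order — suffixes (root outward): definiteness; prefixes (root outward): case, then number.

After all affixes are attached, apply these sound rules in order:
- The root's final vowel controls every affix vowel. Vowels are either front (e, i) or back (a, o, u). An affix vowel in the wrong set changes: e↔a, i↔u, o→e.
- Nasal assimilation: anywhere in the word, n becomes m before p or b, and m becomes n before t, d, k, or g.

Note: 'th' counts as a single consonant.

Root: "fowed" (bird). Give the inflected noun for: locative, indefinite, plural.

Attach definiteness indefinite -am → fowedam.
Attach case locative wi- → wifowedam.
Attach number plural iw- → iwwifowedam.
Apply vowel harmony: iwwifowedam → iwwifowedem.
Nasal assimilation: no change.

iwwifowedem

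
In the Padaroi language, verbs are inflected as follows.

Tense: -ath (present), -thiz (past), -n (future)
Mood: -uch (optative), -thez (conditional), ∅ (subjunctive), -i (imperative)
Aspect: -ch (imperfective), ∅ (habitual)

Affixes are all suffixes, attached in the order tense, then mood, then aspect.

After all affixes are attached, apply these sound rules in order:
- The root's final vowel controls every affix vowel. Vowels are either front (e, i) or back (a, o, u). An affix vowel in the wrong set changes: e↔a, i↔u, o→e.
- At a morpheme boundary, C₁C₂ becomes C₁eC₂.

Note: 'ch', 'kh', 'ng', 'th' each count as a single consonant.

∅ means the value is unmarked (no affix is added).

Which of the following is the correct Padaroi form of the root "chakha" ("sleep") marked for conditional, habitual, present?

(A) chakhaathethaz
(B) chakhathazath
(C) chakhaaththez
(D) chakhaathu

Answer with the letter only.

Attach tense present -ath → chakhaath.
Attach mood conditional -thez → chakhaaththez.
aspect = habitual: zero marking, form stays chakhaaththez.
Apply vowel harmony: chakhaaththez → chakhaaththaz.
Apply epenthesis: chakhaaththaz → chakhaathethaz.
So the correct form is chakhaathethaz, option (A).
(D) chakhaathu is wrong: it uses imperative instead of conditional for mood.
(B) chakhathazath is wrong: it has the affixes in the wrong order.
(C) chakhaaththez is wrong: it fails to apply the sound rule(s).

A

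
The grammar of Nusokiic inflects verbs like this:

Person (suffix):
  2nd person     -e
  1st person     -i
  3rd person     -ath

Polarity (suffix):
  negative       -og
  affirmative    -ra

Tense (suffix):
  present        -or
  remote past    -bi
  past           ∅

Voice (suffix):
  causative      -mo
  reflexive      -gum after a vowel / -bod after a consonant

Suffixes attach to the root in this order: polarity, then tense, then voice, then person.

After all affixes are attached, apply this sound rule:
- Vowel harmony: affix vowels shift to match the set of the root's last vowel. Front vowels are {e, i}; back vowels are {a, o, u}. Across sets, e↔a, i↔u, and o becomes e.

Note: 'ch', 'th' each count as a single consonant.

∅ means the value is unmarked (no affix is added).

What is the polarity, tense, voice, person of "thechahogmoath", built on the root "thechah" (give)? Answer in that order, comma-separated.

negative, past, causative, 3rd person

Segment: thechah-og-mo-ath.
polarity: -og → negative.
tense: ∅ → past.
voice: -mo → causative.
person: -ath → 3rd person.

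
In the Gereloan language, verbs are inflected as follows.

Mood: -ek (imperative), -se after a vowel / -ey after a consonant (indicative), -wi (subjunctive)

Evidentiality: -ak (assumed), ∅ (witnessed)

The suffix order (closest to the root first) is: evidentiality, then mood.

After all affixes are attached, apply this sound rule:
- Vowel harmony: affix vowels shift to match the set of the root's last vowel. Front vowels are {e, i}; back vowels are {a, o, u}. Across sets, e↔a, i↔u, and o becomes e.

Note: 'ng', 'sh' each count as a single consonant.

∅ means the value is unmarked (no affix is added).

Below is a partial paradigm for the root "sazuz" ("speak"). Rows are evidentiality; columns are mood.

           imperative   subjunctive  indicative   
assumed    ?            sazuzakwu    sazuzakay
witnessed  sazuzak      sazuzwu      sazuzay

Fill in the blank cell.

sazuzakak

Attach evidentiality assumed -ak → sazuzak.
Attach mood imperative -ek → sazuzakek.
Apply vowel harmony: sazuzakek → sazuzakak.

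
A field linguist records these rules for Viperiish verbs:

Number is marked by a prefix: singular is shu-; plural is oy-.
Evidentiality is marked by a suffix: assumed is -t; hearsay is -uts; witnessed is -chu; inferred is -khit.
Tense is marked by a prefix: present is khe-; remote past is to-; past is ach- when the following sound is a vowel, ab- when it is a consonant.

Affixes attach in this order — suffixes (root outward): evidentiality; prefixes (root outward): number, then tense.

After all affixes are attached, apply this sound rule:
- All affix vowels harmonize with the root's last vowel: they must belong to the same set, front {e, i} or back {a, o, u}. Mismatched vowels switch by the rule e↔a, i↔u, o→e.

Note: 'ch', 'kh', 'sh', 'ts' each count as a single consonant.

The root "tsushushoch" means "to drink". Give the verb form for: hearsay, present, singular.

khashutsushushochuts

Attach evidentiality hearsay -uts → tsushushochuts.
Attach number singular shu- → shutsushushochuts.
Attach tense present khe- → kheshutsushushochuts.
Apply vowel harmony: kheshutsushushochuts → khashutsushushochuts.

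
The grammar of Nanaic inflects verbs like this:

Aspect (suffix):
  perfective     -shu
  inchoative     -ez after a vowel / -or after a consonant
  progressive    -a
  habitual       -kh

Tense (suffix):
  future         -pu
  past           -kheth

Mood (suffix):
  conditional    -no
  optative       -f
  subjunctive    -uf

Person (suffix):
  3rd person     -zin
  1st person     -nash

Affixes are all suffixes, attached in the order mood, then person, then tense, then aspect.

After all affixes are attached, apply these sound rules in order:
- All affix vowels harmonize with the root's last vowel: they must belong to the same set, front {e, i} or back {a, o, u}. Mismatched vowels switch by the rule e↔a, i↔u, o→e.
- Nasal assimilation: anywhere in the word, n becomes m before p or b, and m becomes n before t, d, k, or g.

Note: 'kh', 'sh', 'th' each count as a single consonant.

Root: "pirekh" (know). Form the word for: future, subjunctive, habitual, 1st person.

Attach mood subjunctive -uf → pirekhuf.
Attach person 1st person -nash → pirekhufnash.
Attach tense future -pu → pirekhufnashpu.
Attach aspect habitual -kh → pirekhufnashpukh.
Apply vowel harmony: pirekhufnashpukh → pirekhifneshpikh.
Nasal assimilation: no change.

pirekhifneshpikh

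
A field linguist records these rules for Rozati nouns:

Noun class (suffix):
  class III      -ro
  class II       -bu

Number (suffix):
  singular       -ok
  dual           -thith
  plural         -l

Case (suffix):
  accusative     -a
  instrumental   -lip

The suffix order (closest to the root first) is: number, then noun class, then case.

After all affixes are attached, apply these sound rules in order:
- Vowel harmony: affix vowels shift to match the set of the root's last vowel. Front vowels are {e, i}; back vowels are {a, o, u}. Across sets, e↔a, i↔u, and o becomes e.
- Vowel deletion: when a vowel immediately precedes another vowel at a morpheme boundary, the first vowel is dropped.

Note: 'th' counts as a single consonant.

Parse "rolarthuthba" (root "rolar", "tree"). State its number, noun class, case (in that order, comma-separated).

Segment: rolar-thith-bu-a.
number: -thith → dual.
noun class: -bu → class II.
case: -a → accusative.

dual, class II, accusative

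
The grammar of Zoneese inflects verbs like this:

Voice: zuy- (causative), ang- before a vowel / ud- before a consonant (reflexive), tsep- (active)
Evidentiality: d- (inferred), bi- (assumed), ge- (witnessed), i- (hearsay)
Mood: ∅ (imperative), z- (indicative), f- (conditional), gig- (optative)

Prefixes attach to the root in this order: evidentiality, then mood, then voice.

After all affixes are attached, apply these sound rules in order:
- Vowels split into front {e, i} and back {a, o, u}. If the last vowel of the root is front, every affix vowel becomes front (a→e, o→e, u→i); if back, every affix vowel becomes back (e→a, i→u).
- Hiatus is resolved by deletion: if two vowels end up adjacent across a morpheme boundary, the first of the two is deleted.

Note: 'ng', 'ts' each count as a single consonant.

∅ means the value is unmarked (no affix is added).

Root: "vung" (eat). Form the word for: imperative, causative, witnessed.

Attach evidentiality witnessed ge- → gevung.
mood = imperative: zero marking, form stays gevung.
Attach voice causative zuy- → zuygevung.
Apply vowel harmony: zuygevung → zuygavung.
Vowel deletion: no change.

zuygavung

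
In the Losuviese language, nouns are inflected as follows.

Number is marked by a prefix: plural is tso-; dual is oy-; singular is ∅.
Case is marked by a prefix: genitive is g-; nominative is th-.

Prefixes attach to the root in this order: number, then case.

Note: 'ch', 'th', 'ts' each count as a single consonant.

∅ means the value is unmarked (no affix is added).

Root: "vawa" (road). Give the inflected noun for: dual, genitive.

Attach number dual oy- → oyvawa.
Attach case genitive g- → goyvawa.

goyvawa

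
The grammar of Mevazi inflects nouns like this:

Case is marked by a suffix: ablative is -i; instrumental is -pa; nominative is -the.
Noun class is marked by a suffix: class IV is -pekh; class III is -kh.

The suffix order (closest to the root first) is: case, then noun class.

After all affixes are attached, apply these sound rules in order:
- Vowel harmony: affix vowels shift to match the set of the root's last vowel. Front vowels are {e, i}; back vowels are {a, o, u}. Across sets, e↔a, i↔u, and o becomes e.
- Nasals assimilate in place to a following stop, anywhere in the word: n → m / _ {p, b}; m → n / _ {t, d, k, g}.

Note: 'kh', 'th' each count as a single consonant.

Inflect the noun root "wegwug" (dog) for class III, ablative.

Attach case ablative -i → wegwugi.
Attach noun class class III -kh → wegwugikh.
Apply vowel harmony: wegwugikh → wegwugukh.
Nasal assimilation: no change.

wegwugukh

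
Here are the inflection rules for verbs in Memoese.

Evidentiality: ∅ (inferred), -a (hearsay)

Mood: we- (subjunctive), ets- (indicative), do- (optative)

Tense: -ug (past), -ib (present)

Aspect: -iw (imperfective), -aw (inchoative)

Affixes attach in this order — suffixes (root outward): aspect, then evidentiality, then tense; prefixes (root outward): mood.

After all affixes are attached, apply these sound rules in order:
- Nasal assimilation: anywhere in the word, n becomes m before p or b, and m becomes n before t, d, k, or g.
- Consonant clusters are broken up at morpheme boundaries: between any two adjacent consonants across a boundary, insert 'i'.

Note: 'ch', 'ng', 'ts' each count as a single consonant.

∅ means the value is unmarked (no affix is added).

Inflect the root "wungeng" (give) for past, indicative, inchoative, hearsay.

etsiwungengawaug

Attach mood indicative ets- → etswungeng.
Attach aspect inchoative -aw → etswungengaw.
Attach evidentiality hearsay -a → etswungengawa.
Attach tense past -ug → etswungengawaug.
Nasal assimilation: no change.
Apply epenthesis: etswungengawaug → etsiwungengawaug.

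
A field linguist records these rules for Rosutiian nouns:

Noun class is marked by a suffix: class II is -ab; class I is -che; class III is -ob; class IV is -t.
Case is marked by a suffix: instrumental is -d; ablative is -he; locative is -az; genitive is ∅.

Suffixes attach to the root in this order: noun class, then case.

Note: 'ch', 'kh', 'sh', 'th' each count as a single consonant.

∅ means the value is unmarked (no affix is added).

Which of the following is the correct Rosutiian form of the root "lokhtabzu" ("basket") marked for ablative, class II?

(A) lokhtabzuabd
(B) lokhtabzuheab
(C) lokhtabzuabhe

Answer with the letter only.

C

Attach noun class class II -ab → lokhtabzuab.
Attach case ablative -he → lokhtabzuabhe.
So the correct form is lokhtabzuabhe, option (C).
(A) lokhtabzuabd is wrong: it uses instrumental instead of ablative for case.
(B) lokhtabzuheab is wrong: it has the affixes in the wrong order.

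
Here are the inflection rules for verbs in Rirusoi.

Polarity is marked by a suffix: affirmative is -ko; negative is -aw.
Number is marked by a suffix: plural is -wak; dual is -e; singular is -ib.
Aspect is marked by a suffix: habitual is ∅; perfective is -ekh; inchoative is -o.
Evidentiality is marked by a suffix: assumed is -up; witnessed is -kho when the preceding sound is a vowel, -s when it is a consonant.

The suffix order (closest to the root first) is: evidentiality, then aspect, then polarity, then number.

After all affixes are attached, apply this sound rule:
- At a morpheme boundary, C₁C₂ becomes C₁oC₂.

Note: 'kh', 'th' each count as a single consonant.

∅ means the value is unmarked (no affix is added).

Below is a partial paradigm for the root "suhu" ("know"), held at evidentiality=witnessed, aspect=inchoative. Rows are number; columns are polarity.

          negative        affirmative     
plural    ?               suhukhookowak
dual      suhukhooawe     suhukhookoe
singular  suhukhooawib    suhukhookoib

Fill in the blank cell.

Attach evidentiality witnessed -kho (after vowel 'u') → suhukho.
Attach aspect inchoative -o → suhukhoo.
Attach polarity negative -aw → suhukhooaw.
Attach number plural -wak → suhukhooawwak.
Apply epenthesis: suhukhooawwak → suhukhooawowak.

suhukhooawowak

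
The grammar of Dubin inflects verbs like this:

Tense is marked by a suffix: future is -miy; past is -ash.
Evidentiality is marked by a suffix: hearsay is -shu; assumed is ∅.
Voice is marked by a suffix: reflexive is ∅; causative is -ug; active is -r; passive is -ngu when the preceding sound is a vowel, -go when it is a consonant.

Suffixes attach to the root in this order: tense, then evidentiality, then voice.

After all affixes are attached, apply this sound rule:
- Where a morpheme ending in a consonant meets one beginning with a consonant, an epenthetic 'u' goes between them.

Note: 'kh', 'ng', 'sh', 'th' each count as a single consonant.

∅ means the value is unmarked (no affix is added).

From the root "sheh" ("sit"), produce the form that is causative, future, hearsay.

shehumiyushuug

Attach tense future -miy → shehmiy.
Attach evidentiality hearsay -shu → shehmiyshu.
Attach voice causative -ug → shehmiyshuug.
Apply epenthesis: shehmiyshuug → shehumiyushuug.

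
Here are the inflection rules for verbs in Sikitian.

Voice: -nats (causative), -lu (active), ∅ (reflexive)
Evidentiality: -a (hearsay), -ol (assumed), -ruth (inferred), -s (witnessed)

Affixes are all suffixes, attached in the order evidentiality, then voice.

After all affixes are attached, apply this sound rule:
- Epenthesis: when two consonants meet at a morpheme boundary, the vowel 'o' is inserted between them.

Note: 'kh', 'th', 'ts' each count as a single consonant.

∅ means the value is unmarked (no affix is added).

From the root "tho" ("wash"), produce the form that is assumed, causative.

thoolonats

Attach evidentiality assumed -ol → thool.
Attach voice causative -nats → thoolnats.
Apply epenthesis: thoolnats → thoolonats.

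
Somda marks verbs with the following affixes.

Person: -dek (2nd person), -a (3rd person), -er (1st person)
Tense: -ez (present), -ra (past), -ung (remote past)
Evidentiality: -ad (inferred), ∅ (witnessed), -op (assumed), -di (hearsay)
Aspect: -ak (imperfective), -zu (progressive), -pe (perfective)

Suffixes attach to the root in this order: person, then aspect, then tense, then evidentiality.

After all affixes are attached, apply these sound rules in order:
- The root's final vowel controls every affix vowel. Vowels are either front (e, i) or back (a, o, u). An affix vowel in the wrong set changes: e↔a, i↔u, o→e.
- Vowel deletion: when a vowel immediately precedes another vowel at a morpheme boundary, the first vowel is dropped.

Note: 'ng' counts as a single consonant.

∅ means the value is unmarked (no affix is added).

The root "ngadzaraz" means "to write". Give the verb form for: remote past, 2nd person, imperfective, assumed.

ngadzarazdakakungop

Attach person 2nd person -dek → ngadzarazdek.
Attach aspect imperfective -ak → ngadzarazdekak.
Attach tense remote past -ung → ngadzarazdekakung.
Attach evidentiality assumed -op → ngadzarazdekakungop.
Apply vowel harmony: ngadzarazdekakungop → ngadzarazdakakungop.
Vowel deletion: no change.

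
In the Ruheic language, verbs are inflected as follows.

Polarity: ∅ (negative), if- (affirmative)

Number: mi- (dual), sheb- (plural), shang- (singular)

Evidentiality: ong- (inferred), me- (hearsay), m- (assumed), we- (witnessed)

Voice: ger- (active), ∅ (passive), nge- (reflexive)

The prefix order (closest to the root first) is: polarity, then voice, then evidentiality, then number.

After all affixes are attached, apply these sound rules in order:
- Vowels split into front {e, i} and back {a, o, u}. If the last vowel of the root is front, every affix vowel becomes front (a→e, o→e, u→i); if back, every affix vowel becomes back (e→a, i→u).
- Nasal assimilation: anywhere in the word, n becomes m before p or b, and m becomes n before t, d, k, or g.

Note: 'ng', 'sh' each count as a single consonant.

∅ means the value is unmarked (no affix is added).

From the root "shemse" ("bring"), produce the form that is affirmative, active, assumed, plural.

shebngerifshemse

Attach polarity affirmative if- → ifshemse.
Attach voice active ger- → gerifshemse.
Attach evidentiality assumed m- → mgerifshemse.
Attach number plural sheb- → shebmgerifshemse.
Vowel harmony: no change.
Apply nasal assimilation: shebmgerifshemse → shebngerifshemse.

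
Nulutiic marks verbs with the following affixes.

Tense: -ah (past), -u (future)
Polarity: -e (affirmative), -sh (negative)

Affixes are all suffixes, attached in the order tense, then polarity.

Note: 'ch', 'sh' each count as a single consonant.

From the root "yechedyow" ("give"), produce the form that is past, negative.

yechedyowahsh

Attach tense past -ah → yechedyowah.
Attach polarity negative -sh → yechedyowahsh.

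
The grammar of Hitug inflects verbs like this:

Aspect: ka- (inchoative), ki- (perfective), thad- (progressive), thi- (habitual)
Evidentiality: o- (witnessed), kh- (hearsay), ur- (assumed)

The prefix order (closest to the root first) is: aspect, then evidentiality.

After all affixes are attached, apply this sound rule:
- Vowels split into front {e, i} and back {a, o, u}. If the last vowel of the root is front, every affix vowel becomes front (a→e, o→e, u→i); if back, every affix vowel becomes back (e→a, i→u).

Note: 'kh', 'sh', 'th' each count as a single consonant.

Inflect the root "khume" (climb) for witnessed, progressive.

Attach aspect progressive thad- → thadkhume.
Attach evidentiality witnessed o- → othadkhume.
Apply vowel harmony: othadkhume → ethedkhume.

ethedkhume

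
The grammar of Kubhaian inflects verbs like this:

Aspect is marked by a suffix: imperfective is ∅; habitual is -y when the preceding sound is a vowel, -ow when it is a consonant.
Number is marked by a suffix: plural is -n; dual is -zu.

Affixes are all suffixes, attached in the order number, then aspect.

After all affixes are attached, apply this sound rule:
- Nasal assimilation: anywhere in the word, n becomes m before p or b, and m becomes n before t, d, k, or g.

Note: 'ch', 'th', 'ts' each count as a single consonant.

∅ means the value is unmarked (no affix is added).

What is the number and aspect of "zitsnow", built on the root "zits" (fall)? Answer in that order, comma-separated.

plural, habitual

Segment: zits-n-ow.
number: -n → plural.
aspect: -y/ow → habitual.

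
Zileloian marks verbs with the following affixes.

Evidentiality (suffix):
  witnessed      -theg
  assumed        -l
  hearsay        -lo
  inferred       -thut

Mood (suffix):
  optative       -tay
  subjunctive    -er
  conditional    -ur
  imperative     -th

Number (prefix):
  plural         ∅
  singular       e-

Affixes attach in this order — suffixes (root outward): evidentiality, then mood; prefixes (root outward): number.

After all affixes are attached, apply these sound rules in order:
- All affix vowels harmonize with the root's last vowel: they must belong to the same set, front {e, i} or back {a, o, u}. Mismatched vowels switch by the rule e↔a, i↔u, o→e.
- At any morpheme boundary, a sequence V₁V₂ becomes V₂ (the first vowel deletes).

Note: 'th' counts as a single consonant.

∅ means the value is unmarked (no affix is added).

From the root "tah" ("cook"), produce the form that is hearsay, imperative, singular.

Attach evidentiality hearsay -lo → tahlo.
Attach number singular e- → etahlo.
Attach mood imperative -th → etahloth.
Apply vowel harmony: etahloth → atahloth.
Vowel deletion: no change.

atahloth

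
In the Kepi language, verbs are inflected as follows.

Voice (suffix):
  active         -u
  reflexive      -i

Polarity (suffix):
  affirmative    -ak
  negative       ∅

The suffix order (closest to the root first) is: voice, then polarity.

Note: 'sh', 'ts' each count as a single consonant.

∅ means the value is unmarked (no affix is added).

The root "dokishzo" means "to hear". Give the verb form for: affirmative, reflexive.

Attach voice reflexive -i → dokishzoi.
Attach polarity affirmative -ak → dokishzoiak.

dokishzoiak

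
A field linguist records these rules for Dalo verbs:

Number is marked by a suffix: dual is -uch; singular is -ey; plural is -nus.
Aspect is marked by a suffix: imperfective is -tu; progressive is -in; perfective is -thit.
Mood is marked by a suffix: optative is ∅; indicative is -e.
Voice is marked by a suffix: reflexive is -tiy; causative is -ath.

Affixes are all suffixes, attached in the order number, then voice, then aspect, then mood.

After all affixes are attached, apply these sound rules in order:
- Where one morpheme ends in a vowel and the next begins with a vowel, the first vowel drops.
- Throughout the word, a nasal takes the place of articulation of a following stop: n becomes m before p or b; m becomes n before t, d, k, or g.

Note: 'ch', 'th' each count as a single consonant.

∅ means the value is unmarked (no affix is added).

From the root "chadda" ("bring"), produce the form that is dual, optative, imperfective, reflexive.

Attach number dual -uch → chaddauch.
Attach voice reflexive -tiy → chaddauchtiy.
Attach aspect imperfective -tu → chaddauchtiytu.
mood = optative: zero marking, form stays chaddauchtiytu.
Apply vowel deletion: chaddauchtiytu → chadduchtiytu.
Nasal assimilation: no change.

chadduchtiytu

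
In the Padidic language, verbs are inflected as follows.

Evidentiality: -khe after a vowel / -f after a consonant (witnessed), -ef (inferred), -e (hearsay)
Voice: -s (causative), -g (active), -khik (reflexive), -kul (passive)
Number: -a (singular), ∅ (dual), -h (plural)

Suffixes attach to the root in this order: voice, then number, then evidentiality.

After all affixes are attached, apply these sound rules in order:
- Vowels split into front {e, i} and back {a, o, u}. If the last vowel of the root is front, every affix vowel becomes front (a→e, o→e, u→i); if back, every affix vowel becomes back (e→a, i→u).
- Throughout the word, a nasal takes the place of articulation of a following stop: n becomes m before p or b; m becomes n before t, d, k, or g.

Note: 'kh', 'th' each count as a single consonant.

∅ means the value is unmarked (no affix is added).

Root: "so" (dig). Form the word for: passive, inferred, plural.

Attach voice passive -kul → sokul.
Attach number plural -h → sokulh.
Attach evidentiality inferred -ef → sokulhef.
Apply vowel harmony: sokulhef → sokulhaf.
Nasal assimilation: no change.

sokulhaf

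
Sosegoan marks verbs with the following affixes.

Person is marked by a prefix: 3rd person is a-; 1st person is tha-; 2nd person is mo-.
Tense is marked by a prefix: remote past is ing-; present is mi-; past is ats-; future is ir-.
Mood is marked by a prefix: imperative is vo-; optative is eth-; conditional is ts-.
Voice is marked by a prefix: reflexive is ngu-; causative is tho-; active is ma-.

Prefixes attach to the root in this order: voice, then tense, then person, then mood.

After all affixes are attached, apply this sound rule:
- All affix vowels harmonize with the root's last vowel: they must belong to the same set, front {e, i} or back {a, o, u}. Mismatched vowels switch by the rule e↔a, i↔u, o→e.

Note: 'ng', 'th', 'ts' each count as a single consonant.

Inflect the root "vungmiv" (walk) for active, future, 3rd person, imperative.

veeirmevungmiv

Attach voice active ma- → mavungmiv.
Attach tense future ir- → irmavungmiv.
Attach person 3rd person a- → airmavungmiv.
Attach mood imperative vo- → voairmavungmiv.
Apply vowel harmony: voairmavungmiv → veeirmevungmiv.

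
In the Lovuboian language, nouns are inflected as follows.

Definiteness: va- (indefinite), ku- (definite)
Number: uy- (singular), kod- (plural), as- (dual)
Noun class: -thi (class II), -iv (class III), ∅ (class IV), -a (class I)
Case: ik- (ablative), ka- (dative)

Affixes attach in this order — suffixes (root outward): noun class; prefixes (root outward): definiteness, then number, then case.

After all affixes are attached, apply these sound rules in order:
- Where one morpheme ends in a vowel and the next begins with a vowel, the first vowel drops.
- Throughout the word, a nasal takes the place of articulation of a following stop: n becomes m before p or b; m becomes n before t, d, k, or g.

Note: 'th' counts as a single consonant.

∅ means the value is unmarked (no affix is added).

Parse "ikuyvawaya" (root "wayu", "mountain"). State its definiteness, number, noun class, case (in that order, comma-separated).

indefinite, singular, class I, ablative

Segment: ik-uy-va-wayu-a.
definiteness: va- → indefinite.
number: uy- → singular.
noun class: -a → class I.
case: ik- → ablative.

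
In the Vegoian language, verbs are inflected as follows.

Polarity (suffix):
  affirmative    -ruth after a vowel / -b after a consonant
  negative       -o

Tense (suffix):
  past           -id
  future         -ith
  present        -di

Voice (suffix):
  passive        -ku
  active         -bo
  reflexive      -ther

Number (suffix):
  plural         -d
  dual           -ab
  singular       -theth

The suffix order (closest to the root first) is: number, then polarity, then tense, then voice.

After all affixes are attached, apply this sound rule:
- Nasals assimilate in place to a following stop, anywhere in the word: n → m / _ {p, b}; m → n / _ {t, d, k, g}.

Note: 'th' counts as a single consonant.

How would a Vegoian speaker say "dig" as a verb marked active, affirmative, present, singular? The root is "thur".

thurthethbdibo

Attach number singular -theth → thurtheth.
Attach polarity affirmative -b (after consonant 'th') → thurthethb.
Attach tense present -di → thurthethbdi.
Attach voice active -bo → thurthethbdibo.
Nasal assimilation: no change.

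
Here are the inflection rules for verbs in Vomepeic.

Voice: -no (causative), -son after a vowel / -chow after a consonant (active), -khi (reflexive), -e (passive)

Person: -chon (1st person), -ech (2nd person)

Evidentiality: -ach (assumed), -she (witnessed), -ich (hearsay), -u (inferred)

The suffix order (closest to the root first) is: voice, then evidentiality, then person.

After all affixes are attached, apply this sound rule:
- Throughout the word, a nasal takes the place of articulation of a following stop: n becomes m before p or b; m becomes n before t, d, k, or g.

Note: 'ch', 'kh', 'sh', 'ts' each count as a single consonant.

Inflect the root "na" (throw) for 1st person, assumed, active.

Attach voice active -son (after vowel 'a') → nason.
Attach evidentiality assumed -ach → nasonach.
Attach person 1st person -chon → nasonachchon.
Nasal assimilation: no change.

nasonachchon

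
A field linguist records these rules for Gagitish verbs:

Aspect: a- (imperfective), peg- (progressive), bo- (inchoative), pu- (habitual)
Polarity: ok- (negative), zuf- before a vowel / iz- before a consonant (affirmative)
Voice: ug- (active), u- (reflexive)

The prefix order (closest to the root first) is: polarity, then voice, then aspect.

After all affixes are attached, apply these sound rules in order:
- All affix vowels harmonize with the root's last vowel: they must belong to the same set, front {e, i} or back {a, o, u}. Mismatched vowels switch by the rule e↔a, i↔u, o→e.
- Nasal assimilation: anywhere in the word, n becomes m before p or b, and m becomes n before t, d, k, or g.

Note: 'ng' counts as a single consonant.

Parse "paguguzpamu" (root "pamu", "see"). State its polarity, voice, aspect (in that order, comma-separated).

affirmative, active, progressive

Segment: peg-ug-iz-pamu.
polarity: zuf/iz- → affirmative.
voice: ug- → active.
aspect: peg- → progressive.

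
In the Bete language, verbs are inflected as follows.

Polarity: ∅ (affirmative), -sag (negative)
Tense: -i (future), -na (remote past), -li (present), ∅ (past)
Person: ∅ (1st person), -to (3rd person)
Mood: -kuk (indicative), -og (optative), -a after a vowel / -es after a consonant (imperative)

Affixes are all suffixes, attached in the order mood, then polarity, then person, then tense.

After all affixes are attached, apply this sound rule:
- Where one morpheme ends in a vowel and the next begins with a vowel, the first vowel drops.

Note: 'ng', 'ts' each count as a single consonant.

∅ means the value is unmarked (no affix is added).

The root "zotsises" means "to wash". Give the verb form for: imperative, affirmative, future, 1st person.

Attach mood imperative -es (after consonant 's') → zotsiseses.
polarity = affirmative: zero marking, form stays zotsiseses.
person = 1st person: zero marking, form stays zotsiseses.
Attach tense future -i → zotsisesesi.
Vowel deletion: no change.

zotsisesesi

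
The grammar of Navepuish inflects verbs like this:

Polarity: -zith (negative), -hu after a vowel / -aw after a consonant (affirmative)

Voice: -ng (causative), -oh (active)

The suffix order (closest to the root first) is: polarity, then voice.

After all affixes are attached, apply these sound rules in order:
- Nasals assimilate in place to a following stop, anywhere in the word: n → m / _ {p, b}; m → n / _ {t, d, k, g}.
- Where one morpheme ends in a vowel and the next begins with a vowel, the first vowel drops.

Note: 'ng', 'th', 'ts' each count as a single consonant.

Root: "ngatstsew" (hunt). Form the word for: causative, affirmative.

ngatstsewawng

Attach polarity affirmative -aw (after consonant 'w') → ngatstsewaw.
Attach voice causative -ng → ngatstsewawng.
Nasal assimilation: no change.
Vowel deletion: no change.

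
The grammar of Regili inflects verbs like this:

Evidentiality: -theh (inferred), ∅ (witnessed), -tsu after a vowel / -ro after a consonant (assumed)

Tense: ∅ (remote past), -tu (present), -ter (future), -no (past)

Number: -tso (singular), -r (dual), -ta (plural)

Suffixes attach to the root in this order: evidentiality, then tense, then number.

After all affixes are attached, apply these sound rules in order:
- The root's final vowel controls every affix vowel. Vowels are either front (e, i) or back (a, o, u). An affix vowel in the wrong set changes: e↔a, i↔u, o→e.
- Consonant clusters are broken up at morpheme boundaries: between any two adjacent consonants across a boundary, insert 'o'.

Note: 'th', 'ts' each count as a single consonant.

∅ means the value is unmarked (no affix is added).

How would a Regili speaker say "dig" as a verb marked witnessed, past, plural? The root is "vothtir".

vothtironete

evidentiality = witnessed: zero marking, form stays vothtir.
Attach tense past -no → vothtirno.
Attach number plural -ta → vothtirnota.
Apply vowel harmony: vothtirnota → vothtirnete.
Apply epenthesis: vothtirnete → vothtironete.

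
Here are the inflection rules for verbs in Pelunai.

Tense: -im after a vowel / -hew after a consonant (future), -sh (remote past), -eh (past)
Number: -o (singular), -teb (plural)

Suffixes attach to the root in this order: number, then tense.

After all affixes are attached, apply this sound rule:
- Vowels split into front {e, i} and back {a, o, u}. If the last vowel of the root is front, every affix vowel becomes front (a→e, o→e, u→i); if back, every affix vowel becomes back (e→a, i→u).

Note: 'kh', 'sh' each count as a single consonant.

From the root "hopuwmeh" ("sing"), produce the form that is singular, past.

Attach number singular -o → hopuwmeho.
Attach tense past -eh → hopuwmehoeh.
Apply vowel harmony: hopuwmehoeh → hopuwmeheeh.

hopuwmeheeh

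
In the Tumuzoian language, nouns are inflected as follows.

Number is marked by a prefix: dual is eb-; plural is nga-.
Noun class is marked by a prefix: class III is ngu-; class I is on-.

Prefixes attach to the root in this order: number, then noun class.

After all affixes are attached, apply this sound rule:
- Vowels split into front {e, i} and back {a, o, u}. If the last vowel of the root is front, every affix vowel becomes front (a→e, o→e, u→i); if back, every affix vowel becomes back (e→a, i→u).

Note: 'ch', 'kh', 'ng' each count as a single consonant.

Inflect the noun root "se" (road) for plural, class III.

ngingese

Attach number plural nga- → ngase.
Attach noun class class III ngu- → ngungase.
Apply vowel harmony: ngungase → ngingese.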